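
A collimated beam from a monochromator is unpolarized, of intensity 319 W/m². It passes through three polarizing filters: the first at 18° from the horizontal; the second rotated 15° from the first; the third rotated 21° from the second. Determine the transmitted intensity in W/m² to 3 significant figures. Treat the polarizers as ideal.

Unpolarized light through the first polarizer → I₁ = 319 W/m²/2 = 159.5 W/m², polarized at 18°.
I₂ = I₁ · cos²(15°) = 159.5 · 0.933 = 148.8 W/m².
I₃ = I₂ · cos²(21°) = 148.8 · 0.8716 = 129.7 W/m².

I ≈ 130 W/m²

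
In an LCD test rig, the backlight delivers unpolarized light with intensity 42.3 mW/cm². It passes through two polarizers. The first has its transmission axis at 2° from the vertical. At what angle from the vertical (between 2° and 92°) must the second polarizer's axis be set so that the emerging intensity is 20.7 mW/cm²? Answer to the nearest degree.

Unpolarized light through the first polarizer → I₁ = ½ I₀, now polarized at 2°.
Target fraction: 20.7 / 42.3 mW/cm² = 0.4894 of I₀.
Need I₂/I₀ = 0.4894, so cos²(θ − 2°) = 0.4894 / 0.5 = 0.9787.
θ − 2° = arccos(√0.9787) = 8.4°, giving θ ≈ 2 + 8.4 = 10.4°.

θ ≈ 10°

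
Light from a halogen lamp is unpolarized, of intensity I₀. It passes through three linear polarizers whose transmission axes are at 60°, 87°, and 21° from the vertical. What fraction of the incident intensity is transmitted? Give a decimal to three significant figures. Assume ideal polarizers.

Unpolarized light through the first polarizer → I₁ = ½ I₀, now polarized at 60°.
I₂ = I₁ cos²(87° − 60°) = 0.5 I₀ · cos²(27°) = 0.3969 I₀.
I₃ = I₂ cos²(21° − 87°) = 0.3969 I₀ · cos²(66°) = 0.06567 I₀.
Transmitted fraction = 0.06567.

≈ 0.0657 I₀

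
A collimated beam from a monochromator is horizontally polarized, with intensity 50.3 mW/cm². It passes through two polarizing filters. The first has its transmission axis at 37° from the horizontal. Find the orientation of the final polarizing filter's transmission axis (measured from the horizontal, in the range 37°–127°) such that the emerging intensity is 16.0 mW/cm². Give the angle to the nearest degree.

θ ≈ 82°

I₁ = I₀ cos²(37° − 0°) = I₀ cos²(37°) = 0.6378 I₀.
Target fraction: 16.0 / 50.3 mW/cm² = 0.3181 of I₀.
Need I₂/I₀ = 0.3181, so cos²(θ − 37°) = 0.3181 / 0.6378 = 0.4987.
θ − 37° = arccos(√0.4987) = 45.1°, giving θ ≈ 37 + 45.1 = 82.1°.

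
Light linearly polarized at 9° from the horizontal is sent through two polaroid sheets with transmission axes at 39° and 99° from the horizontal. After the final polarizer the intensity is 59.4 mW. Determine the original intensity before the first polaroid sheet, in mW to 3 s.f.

I₀ ≈ 317 mW

By Malus's law, I₁ = I₀ cos²(39° − 9°) = I₀ cos²(30°) = 0.75 I₀.
I₂ = I₁ cos²(99° − 39°) = 0.75 I₀ · cos²(60°) = 0.1875 I₀.
So 59.4 mW = 0.1875 I₀, giving I₀ = 59.4/0.1875 = 316.8 mW.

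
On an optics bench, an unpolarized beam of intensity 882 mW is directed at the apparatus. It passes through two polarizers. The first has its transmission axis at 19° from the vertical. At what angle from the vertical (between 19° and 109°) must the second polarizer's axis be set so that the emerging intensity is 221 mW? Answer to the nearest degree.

Unpolarized light through the first polarizer → I₁ = ½ I₀, now polarized at 19°.
Target fraction: 221 / 882 mW = 0.2506 of I₀.
Need I₂/I₀ = 0.2506, so cos²(θ − 19°) = 0.2506 / 0.5 = 0.5011.
θ − 19° = arccos(√0.5011) = 44.9°, giving θ ≈ 19 + 44.9 = 63.9°.

θ ≈ 64°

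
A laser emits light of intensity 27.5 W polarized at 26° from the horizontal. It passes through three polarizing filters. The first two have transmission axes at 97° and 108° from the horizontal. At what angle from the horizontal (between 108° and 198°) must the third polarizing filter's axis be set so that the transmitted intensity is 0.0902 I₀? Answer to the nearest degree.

By Malus's law, I₁ = I₀ cos²(97° − 26°) = I₀ cos²(71°) = 0.106 I₀.
I₂ = I₁ cos²(108° − 97°) = 0.106 I₀ · cos²(11°) = 0.1021 I₀.
Need I₃/I₀ = 0.0902, so cos²(θ − 108°) = 0.0902 / 0.1021 = 0.8831.
θ − 108° = arccos(√0.8831) = 20.0°, giving θ ≈ 108 + 20.0 = 128.0°.

θ ≈ 128°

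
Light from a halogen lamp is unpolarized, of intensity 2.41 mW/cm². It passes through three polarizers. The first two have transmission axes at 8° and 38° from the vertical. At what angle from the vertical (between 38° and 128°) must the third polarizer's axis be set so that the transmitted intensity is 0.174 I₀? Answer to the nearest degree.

Unpolarized light through the first polarizer → I₁ = ½ I₀, now polarized at 8°.
I₂ = I₁ cos²(38° − 8°) = 0.5 I₀ · cos²(30°) = 0.375 I₀.
Need I₃/I₀ = 0.174, so cos²(θ − 38°) = 0.174 / 0.375 = 0.464.
θ − 38° = arccos(√0.464) = 47.1°, giving θ ≈ 38 + 47.1 = 85.1°.

θ ≈ 85°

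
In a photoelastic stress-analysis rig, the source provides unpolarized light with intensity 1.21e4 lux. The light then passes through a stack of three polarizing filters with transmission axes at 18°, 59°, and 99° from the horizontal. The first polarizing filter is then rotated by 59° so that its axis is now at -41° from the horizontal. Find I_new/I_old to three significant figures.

I_new/I_old ≈ 0.0529

Before rotation:
Unpolarized light through the first polarizer → I₁ = ½ I₀, now polarized at 18°.
I₂ = I₁ cos²(59° − 18°) = 0.5 I₀ · cos²(41°) = 0.2848 I₀.
I₃ = I₂ cos²(99° − 59°) = 0.2848 I₀ · cos²(40°) = 0.1671 I₀.
After rotation:
Unpolarized light through the first polarizer → I₁ = ½ I₀, now polarized at -41°.
Angle between axes 1 and 2: 80°. I₂ = 0.5 I₀ · cos²(80°) = 0.01508 I₀.
I₃ = I₂ cos²(99° − 59°) = 0.01508 I₀ · cos²(40°) = 0.008847 I₀.
Ratio = 0.008847 / 0.1671 = 0.05294.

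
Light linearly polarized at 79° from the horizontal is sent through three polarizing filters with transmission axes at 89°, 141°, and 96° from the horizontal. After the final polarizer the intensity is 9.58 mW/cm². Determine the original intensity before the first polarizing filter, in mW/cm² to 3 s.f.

I₁ = I₀ cos²(89° − 79°) = I₀ cos²(10°) = 0.9698 I₀.
I₂ = I₁ cos²(141° − 89°) = 0.9698 I₀ · cos²(52°) = 0.3676 I₀.
I₃ = I₂ cos²(96° − 141°) = 0.3676 I₀ · cos²(45°) = 0.1838 I₀.
So 9.58 mW/cm² = 0.1838 I₀, giving I₀ = 9.58/0.1838 = 52.12 mW/cm².

I₀ ≈ 52.1 mW/cm²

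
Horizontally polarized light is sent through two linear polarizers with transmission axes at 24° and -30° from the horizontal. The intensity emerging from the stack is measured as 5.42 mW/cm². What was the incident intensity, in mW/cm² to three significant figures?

I₀ ≈ 18.8 mW/cm²

By Malus's law, I₁ = I₀ cos²(24° − 0°) = I₀ cos²(24°) = 0.8346 I₀.
I₂ = I₁ cos²(-30° − 24°) = 0.8346 I₀ · cos²(54°) = 0.2883 I₀.
So 5.42 mW/cm² = 0.2883 I₀, giving I₀ = 5.42/0.2883 = 18.8 mW/cm².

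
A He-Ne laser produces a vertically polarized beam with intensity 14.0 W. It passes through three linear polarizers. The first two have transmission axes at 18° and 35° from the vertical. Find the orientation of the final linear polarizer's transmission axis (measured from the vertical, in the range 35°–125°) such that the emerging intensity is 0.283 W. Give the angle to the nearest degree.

θ ≈ 116°

I₁ = I₀ cos²(18° − 0°) = I₀ cos²(18°) = 0.9045 I₀.
I₂ = I₁ cos²(35° − 18°) = 0.9045 I₀ · cos²(17°) = 0.8272 I₀.
Target fraction: 0.283 / 14.0 W = 0.02021 of I₀.
Need I₃/I₀ = 0.02021, so cos²(θ − 35°) = 0.02021 / 0.8272 = 0.02444.
θ − 35° = arccos(√0.02444) = 81.0°, giving θ ≈ 35 + 81.0 = 116.0°.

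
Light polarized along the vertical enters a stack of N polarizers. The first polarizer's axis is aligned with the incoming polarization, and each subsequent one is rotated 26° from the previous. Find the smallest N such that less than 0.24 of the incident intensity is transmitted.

N = 8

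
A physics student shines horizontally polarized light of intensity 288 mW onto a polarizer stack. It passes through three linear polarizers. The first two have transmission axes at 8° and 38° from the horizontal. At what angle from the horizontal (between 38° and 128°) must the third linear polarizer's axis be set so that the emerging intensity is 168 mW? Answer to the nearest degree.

θ ≈ 65°

I₁ = I₀ cos²(8° − 0°) = I₀ cos²(8°) = 0.9806 I₀.
I₂ = I₁ cos²(38° − 8°) = 0.9806 I₀ · cos²(30°) = 0.7355 I₀.
Target fraction: 168 / 288 mW = 0.5833 of I₀.
Need I₃/I₀ = 0.5833, so cos²(θ − 38°) = 0.5833 / 0.7355 = 0.7931.
θ − 38° = arccos(√0.7931) = 27.1°, giving θ ≈ 38 + 27.1 = 65.1°.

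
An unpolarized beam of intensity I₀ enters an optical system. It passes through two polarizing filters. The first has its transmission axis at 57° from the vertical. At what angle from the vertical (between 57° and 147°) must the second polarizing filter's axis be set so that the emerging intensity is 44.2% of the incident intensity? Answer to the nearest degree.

Unpolarized light through the first polarizer → I₁ = ½ I₀, now polarized at 57°.
Need I₂/I₀ = 0.442, so cos²(θ − 57°) = 0.442 / 0.5 = 0.884.
θ − 57° = arccos(√0.884) = 19.9°, giving θ ≈ 57 + 19.9 = 76.9°.

θ ≈ 77°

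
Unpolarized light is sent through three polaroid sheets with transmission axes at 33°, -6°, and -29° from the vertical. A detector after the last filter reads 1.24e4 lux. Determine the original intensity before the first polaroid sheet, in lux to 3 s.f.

Unpolarized light through the first polarizer → I₁ = ½ I₀, now polarized at 33°.
I₂ = I₁ cos²(-6° − 33°) = 0.5 I₀ · cos²(39°) = 0.302 I₀.
I₃ = I₂ cos²(-29° + 6°) = 0.302 I₀ · cos²(23°) = 0.2559 I₀.
So 1.24e4 lux = 0.2559 I₀, giving I₀ = 1.24e4/0.2559 = 4.846e+04 lux.

I₀ ≈ 4.85e4 lux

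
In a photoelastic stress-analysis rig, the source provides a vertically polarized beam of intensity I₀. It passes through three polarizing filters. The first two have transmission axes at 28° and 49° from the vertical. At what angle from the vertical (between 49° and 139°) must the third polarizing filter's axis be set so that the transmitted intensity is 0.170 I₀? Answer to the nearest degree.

θ ≈ 109°

I₁ = I₀ cos²(28° − 0°) = I₀ cos²(28°) = 0.7796 I₀.
I₂ = I₁ cos²(49° − 28°) = 0.7796 I₀ · cos²(21°) = 0.6795 I₀.
Need I₃/I₀ = 0.17, so cos²(θ − 49°) = 0.17 / 0.6795 = 0.2502.
θ − 49° = arccos(√0.2502) = 60.0°, giving θ ≈ 49 + 60.0 = 109.0°.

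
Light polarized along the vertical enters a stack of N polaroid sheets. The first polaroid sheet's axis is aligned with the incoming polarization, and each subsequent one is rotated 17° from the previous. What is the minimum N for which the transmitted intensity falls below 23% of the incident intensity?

N = 18

First polarizer is aligned with the polarization: full transmission.
Each further stage multiplies by cos²(17°) = 0.9145.
After N polarizers: T = 0.9145^(N−1). Require T < 0.23 ⇒ N−1 > ln(0.23)/ln(0.9145) = 16.45, so N−1 ≥ 17 and N = 18.
Check: N=18 gives T = 0.2189 < 0.23; N=17 gives T = 0.2394.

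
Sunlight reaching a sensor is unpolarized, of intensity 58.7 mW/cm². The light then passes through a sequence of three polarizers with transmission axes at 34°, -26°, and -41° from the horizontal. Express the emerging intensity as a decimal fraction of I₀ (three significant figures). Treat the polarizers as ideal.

Unpolarized light through the first polarizer → I₁ = 58.7 mW/cm²/2 = 29.35 mW/cm², polarized at 34°.
I₂ = I₁ · cos²(60°) = 29.35 · 0.25 = 7.338 mW/cm².
I₃ = I₂ · cos²(15°) = 7.338 · 0.933 = 6.846 mW/cm².
Transmitted fraction = 0.1166.

I/I₀ ≈ 0.117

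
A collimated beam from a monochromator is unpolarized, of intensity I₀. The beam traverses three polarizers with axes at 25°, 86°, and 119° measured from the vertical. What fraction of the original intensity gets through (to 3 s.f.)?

Unpolarized light through the first polarizer → I₁ = ½ I₀, now polarized at 25°.
I₂ = I₁ cos²(86° − 25°) = 0.5 I₀ · cos²(61°) = 0.1175 I₀.
I₃ = I₂ cos²(119° − 86°) = 0.1175 I₀ · cos²(33°) = 0.08266 I₀.
Transmitted fraction = 0.08266.

≈ 0.0827 I₀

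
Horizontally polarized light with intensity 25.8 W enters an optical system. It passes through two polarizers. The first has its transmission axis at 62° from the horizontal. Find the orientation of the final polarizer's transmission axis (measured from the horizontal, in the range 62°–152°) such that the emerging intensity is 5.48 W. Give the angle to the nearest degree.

θ ≈ 73°

I₁ = I₀ cos²(62° − 0°) = I₀ cos²(62°) = 0.2204 I₀.
Target fraction: 5.48 / 25.8 W = 0.2124 of I₀.
Need I₂/I₀ = 0.2124, so cos²(θ − 62°) = 0.2124 / 0.2204 = 0.9637.
θ − 62° = arccos(√0.9637) = 11.0°, giving θ ≈ 62 + 11.0 = 73.0°.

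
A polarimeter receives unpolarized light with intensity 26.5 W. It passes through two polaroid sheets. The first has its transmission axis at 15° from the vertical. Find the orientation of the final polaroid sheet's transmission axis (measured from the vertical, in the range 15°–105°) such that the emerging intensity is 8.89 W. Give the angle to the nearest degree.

θ ≈ 50°

Unpolarized light through the first polarizer → I₁ = ½ I₀, now polarized at 15°.
Target fraction: 8.89 / 26.5 W = 0.3355 of I₀.
Need I₂/I₀ = 0.3355, so cos²(θ − 15°) = 0.3355 / 0.5 = 0.6709.
θ − 15° = arccos(√0.6709) = 35.0°, giving θ ≈ 15 + 35.0 = 50.0°.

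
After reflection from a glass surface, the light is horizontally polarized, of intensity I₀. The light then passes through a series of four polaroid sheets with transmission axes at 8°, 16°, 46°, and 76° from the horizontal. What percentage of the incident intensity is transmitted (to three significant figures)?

By Malus's law, I₁ = I₀ cos²(8° − 0°) = I₀ cos²(8°) = 0.9806 I₀.
I₂ = I₁ cos²(16° − 8°) = 0.9806 I₀ · cos²(8°) = 0.9616 I₀.
I₃ = I₂ cos²(46° − 16°) = 0.9616 I₀ · cos²(30°) = 0.7212 I₀.
I₄ = I₃ cos²(76° − 46°) = 0.7212 I₀ · cos²(30°) = 0.5409 I₀.
That is 54.09% of the incident intensity.

≈ 54.1%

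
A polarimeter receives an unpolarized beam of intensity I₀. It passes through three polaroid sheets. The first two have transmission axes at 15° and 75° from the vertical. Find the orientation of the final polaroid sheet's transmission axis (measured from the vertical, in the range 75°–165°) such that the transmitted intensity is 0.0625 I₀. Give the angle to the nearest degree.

Unpolarized light through the first polarizer → I₁ = ½ I₀, now polarized at 15°.
I₂ = I₁ cos²(75° − 15°) = 0.5 I₀ · cos²(60°) = 0.125 I₀.
Need I₃/I₀ = 0.0625, so cos²(θ − 75°) = 0.0625 / 0.125 = 0.5.
θ − 75° = arccos(√0.5) = 45.0°, giving θ ≈ 75 + 45.0 = 120.0°.

θ ≈ 120°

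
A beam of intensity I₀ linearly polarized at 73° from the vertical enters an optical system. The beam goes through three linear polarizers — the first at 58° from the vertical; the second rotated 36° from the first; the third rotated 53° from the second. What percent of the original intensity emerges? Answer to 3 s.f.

≈ 22.1%

By Malus's law, I₁ = I₀ cos²(58° − 73°) = I₀ cos²(15°) = 0.933 I₀.
I₂ = I₁ cos²(36°) = 0.933 · 0.6545 I₀ = 0.6107 I₀.
I₃ = I₂ cos²(53°) = 0.6107 · 0.3622 I₀ = 0.2212 I₀.
That is 22.12% of the incident intensity.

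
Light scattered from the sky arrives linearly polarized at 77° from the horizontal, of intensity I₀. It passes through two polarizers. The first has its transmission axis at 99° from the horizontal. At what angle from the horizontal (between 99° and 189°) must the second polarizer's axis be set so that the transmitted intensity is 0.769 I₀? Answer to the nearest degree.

I₁ = I₀ cos²(99° − 77°) = I₀ cos²(22°) = 0.8597 I₀.
Need I₂/I₀ = 0.769, so cos²(θ − 99°) = 0.769 / 0.8597 = 0.8945.
θ − 99° = arccos(√0.8945) = 19.0°, giving θ ≈ 99 + 19.0 = 118.0°.

θ ≈ 118°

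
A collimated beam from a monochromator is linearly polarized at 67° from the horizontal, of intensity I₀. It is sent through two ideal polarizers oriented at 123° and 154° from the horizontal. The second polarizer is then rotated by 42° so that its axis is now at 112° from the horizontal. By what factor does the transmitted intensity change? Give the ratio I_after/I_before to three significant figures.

Before rotation:
I₁ = I₀ cos²(123° − 67°) = I₀ cos²(56°) = 0.3127 I₀.
I₂ = I₁ cos²(154° − 123°) = 0.3127 I₀ · cos²(31°) = 0.2297 I₀.
After rotation:
I₁ = I₀ cos²(123° − 67°) = I₀ cos²(56°) = 0.3127 I₀.
I₂ = I₁ cos²(112° − 123°) = 0.3127 I₀ · cos²(11°) = 0.3013 I₀.
Ratio = 0.3013 / 0.2297 = 1.311.

I_new/I_old ≈ 1.31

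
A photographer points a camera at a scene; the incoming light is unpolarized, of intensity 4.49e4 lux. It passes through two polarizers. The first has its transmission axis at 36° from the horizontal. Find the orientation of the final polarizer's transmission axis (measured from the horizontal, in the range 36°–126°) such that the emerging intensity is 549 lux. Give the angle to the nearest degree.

Unpolarized light through the first polarizer → I₁ = ½ I₀, now polarized at 36°.
Target fraction: 549 / 4.49e4 lux = 0.01223 of I₀.
Need I₂/I₀ = 0.01223, so cos²(θ − 36°) = 0.01223 / 0.5 = 0.02445.
θ − 36° = arccos(√0.02445) = 81.0°, giving θ ≈ 36 + 81.0 = 117.0°.

θ ≈ 117°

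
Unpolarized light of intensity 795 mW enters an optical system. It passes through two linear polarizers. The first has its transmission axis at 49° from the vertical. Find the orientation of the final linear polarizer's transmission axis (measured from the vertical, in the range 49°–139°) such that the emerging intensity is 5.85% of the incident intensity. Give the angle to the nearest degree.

θ ≈ 119°

Unpolarized light through the first polarizer → I₁ = ½ I₀, now polarized at 49°.
Need I₂/I₀ = 0.0585, so cos²(θ − 49°) = 0.0585 / 0.5 = 0.117.
θ − 49° = arccos(√0.117) = 70.0°, giving θ ≈ 49 + 70.0 = 119.0°.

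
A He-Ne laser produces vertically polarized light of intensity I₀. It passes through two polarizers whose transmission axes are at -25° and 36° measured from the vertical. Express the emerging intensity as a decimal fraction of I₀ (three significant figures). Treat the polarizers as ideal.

≈ 0.193 I₀

By Malus's law, I₁ = I₀ cos²(-25° − 0°) = I₀ cos²(25°) = 0.8214 I₀.
I₂ = I₁ cos²(36° + 25°) = 0.8214 I₀ · cos²(61°) = 0.1931 I₀.
Transmitted fraction = 0.1931.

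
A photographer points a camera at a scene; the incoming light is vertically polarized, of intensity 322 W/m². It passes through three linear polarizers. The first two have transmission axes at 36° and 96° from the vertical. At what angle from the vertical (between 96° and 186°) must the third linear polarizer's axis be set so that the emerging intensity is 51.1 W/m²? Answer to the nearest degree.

θ ≈ 106°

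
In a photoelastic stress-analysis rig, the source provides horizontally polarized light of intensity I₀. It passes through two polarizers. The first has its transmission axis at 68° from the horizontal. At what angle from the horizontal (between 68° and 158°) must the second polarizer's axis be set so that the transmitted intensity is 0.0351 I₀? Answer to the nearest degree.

I₁ = I₀ cos²(68° − 0°) = I₀ cos²(68°) = 0.1403 I₀.
Need I₂/I₀ = 0.0351, so cos²(θ − 68°) = 0.0351 / 0.1403 = 0.2501.
θ − 68° = arccos(√0.2501) = 60.0°, giving θ ≈ 68 + 60.0 = 128.0°.

θ ≈ 128°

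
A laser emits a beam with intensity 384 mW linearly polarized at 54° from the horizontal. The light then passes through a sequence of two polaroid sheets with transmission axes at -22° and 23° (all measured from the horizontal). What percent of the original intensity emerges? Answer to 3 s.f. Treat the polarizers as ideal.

By Malus's law, I₁ = 384 mW · cos²(76°) = 22.47 mW.
I₂ = I₁ · cos²(45°) = 22.47 · 0.5 = 11.24 mW.
That is 2.926% of the incident intensity.

≈ 2.93%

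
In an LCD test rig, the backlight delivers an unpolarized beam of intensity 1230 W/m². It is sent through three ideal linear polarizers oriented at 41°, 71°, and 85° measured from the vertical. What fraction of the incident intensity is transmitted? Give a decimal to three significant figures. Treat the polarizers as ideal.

I/I₀ ≈ 0.353

Unpolarized light through the first polarizer → I₁ = 1230 W/m²/2 = 615 W/m², polarized at 41°.
I₂ = I₁ · cos²(30°) = 615 · 0.75 = 461.3 W/m².
I₃ = I₂ · cos²(14°) = 461.3 · 0.9415 = 434.3 W/m².
Transmitted fraction = 0.3531.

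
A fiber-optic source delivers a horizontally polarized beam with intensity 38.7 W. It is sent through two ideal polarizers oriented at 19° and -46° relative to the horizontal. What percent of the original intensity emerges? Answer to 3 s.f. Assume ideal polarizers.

≈ 16.0%

I₁ = 38.7 W · cos²(19°) = 34.6 W.
I₂ = I₁ · cos²(65°) = 34.6 · 0.1786 = 6.179 W.
That is 15.97% of the incident intensity.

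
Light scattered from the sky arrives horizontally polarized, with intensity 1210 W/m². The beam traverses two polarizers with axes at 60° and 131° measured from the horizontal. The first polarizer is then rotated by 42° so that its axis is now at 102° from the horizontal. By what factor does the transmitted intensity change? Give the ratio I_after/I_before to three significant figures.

I_new/I_old ≈ 1.25

Before rotation:
I₁ = I₀ cos²(60° − 0°) = I₀ cos²(60°) = 0.25 I₀.
I₂ = I₁ cos²(131° − 60°) = 0.25 I₀ · cos²(71°) = 0.0265 I₀.
After rotation:
I₁ = I₀ cos²(102° − 0°) = I₀ cos²(78°) = 0.04323 I₀.
I₂ = I₁ cos²(131° − 102°) = 0.04323 I₀ · cos²(29°) = 0.03307 I₀.
Ratio = 0.03307 / 0.0265 = 1.248.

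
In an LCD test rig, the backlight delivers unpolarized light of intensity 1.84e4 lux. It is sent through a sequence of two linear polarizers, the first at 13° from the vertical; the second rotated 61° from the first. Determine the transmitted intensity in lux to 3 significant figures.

I ≈ 2160 lux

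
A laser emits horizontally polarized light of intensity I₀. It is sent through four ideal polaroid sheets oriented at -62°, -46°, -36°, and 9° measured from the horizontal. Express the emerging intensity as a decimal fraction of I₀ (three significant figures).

≈ 0.0988 I₀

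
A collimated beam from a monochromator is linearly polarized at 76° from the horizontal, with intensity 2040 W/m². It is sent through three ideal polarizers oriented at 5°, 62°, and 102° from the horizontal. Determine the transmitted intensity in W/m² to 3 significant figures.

I ≈ 37.6 W/m²

I₁ = 2040 W/m² · cos²(71°) = 216.2 W/m².
I₂ = I₁ · cos²(57°) = 216.2 · 0.2966 = 64.14 W/m².
I₃ = I₂ · cos²(40°) = 64.14 · 0.5868 = 37.64 W/m².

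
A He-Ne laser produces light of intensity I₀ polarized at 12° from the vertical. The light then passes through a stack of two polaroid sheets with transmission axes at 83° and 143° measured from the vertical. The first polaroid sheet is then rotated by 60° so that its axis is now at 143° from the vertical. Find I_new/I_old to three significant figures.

I_new/I_old ≈ 16.2

Before rotation:
I₁ = I₀ cos²(83° − 12°) = I₀ cos²(71°) = 0.106 I₀.
I₂ = I₁ cos²(143° − 83°) = 0.106 I₀ · cos²(60°) = 0.0265 I₀.
After rotation:
I₁ = I₀ cos²(143° − 12°) = I₀ cos²(49°) = 0.4304 I₀.
I₂ = I₁ cos²(143° − 143°) = 0.4304 I₀ · cos²(0°) = 0.4304 I₀.
Ratio = 0.4304 / 0.0265 = 16.24.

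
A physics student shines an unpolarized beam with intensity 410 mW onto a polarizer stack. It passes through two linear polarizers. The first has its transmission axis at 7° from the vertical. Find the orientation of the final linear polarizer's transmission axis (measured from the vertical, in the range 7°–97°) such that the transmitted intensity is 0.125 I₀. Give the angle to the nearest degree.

θ ≈ 67°

Unpolarized light through the first polarizer → I₁ = ½ I₀, now polarized at 7°.
Need I₂/I₀ = 0.125, so cos²(θ − 7°) = 0.125 / 0.5 = 0.25.
θ − 7° = arccos(√0.25) = 60.0°, giving θ ≈ 7 + 60.0 = 67.0°.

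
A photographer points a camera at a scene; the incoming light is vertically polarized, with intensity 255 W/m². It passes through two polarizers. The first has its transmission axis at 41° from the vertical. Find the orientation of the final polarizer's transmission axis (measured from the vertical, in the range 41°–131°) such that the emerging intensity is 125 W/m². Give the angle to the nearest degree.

I₁ = I₀ cos²(41° − 0°) = I₀ cos²(41°) = 0.5696 I₀.
Target fraction: 125 / 255 W/m² = 0.4902 of I₀.
Need I₂/I₀ = 0.4902, so cos²(θ − 41°) = 0.4902 / 0.5696 = 0.8606.
θ − 41° = arccos(√0.8606) = 21.9°, giving θ ≈ 41 + 21.9 = 62.9°.

θ ≈ 63°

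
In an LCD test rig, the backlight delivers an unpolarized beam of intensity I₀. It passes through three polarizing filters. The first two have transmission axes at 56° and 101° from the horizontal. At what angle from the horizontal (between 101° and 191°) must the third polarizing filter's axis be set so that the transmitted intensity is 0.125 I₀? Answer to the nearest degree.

θ ≈ 146°

Unpolarized light through the first polarizer → I₁ = ½ I₀, now polarized at 56°.
I₂ = I₁ cos²(101° − 56°) = 0.5 I₀ · cos²(45°) = 0.25 I₀.
Need I₃/I₀ = 0.125, so cos²(θ − 101°) = 0.125 / 0.25 = 0.5.
θ − 101° = arccos(√0.5) = 45.0°, giving θ ≈ 101 + 45.0 = 146.0°.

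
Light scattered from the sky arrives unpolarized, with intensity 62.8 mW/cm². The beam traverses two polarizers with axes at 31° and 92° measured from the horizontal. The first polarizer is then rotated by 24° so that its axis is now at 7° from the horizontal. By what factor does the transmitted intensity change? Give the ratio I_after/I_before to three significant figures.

I_new/I_old ≈ 0.0323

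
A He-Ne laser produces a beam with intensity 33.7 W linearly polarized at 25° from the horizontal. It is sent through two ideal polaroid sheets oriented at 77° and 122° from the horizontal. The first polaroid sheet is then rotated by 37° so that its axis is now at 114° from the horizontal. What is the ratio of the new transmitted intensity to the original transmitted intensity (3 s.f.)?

I_new/I_old ≈ 0.00158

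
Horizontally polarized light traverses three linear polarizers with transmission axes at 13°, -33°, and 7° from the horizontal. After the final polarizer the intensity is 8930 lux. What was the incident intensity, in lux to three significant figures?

I₁ = I₀ cos²(13° − 0°) = I₀ cos²(13°) = 0.9494 I₀.
I₂ = I₁ cos²(-33° − 13°) = 0.9494 I₀ · cos²(46°) = 0.4581 I₀.
I₃ = I₂ cos²(7° + 33°) = 0.4581 I₀ · cos²(40°) = 0.2688 I₀.
So 8930 lux = 0.2688 I₀, giving I₀ = 8930/0.2688 = 3.322e+04 lux.

I₀ ≈ 3.32e4 lux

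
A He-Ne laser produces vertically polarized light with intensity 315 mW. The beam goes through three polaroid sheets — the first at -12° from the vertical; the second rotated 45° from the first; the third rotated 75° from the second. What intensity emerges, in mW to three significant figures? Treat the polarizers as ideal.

I ≈ 10.1 mW

I₁ = 315 mW · cos²(12°) = 301.4 mW.
I₂ = I₁ · cos²(45°) = 301.4 · 0.5 = 150.7 mW.
I₃ = I₂ · cos²(75°) = 150.7 · 0.06699 = 10.09 mW.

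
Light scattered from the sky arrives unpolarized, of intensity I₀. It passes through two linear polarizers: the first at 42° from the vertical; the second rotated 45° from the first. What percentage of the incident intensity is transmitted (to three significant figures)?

Unpolarized light through the first polarizer → I₁ = ½ I₀, now polarized at 42°.
I₂ = I₁ cos²(45°) = 0.5 · 0.5 I₀ = 0.25 I₀.
That is 25% of the incident intensity.

≈ 25.0%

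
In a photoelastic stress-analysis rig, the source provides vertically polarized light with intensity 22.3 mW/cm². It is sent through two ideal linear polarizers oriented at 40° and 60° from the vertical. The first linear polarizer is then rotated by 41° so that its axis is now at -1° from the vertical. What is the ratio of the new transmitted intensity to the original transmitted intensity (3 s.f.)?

I_new/I_old ≈ 0.453

Before rotation:
By Malus's law, I₁ = I₀ cos²(40° − 0°) = I₀ cos²(40°) = 0.5868 I₀.
I₂ = I₁ cos²(60° − 40°) = 0.5868 I₀ · cos²(20°) = 0.5182 I₀.
After rotation:
I₁ = I₀ cos²(-1° − 0°) = I₀ cos²(1°) = 0.9997 I₀.
I₂ = I₁ cos²(60° + 1°) = 0.9997 I₀ · cos²(61°) = 0.235 I₀.
Ratio = 0.235 / 0.5182 = 0.4535.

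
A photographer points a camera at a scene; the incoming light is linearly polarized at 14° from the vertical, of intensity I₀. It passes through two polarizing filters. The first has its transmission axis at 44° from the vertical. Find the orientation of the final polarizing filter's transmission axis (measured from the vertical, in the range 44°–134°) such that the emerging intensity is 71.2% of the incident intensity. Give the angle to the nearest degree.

θ ≈ 57°

By Malus's law, I₁ = I₀ cos²(44° − 14°) = I₀ cos²(30°) = 0.75 I₀.
Need I₂/I₀ = 0.712, so cos²(θ − 44°) = 0.712 / 0.75 = 0.9493.
θ − 44° = arccos(√0.9493) = 13.0°, giving θ ≈ 44 + 13.0 = 57.0°.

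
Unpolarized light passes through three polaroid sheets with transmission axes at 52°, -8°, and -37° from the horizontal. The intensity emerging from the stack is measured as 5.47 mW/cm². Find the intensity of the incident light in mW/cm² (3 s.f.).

Unpolarized light through the first polarizer → I₁ = ½ I₀, now polarized at 52°.
I₂ = I₁ cos²(-8° − 52°) = 0.5 I₀ · cos²(60°) = 0.125 I₀.
I₃ = I₂ cos²(-37° + 8°) = 0.125 I₀ · cos²(29°) = 0.09562 I₀.
So 5.47 mW/cm² = 0.09562 I₀, giving I₀ = 5.47/0.09562 = 57.21 mW/cm².

I₀ ≈ 57.2 mW/cm²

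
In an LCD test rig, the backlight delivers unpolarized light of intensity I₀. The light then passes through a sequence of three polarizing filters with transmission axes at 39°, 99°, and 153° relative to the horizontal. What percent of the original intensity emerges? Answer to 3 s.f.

≈ 4.32%

Unpolarized light through the first polarizer → I₁ = ½ I₀, now polarized at 39°.
I₂ = I₁ cos²(99° − 39°) = 0.5 I₀ · cos²(60°) = 0.125 I₀.
I₃ = I₂ cos²(153° − 99°) = 0.125 I₀ · cos²(54°) = 0.04319 I₀.
That is 4.319% of the incident intensity.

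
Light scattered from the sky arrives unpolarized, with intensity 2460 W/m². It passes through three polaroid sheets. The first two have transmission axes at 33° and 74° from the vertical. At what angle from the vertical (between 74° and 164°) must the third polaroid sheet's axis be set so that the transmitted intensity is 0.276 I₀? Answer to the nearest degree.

Unpolarized light through the first polarizer → I₁ = ½ I₀, now polarized at 33°.
I₂ = I₁ cos²(74° − 33°) = 0.5 I₀ · cos²(41°) = 0.2848 I₀.
Need I₃/I₀ = 0.276, so cos²(θ − 74°) = 0.276 / 0.2848 = 0.9691.
θ − 74° = arccos(√0.9691) = 10.1°, giving θ ≈ 74 + 10.1 = 84.1°.

θ ≈ 84°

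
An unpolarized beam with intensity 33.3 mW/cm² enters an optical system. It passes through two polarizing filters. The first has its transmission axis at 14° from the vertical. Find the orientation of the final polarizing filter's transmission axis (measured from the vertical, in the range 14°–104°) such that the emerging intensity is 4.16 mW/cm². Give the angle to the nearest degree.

θ ≈ 74°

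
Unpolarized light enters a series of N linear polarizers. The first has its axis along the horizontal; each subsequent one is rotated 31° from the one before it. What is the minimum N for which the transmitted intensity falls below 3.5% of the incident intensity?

N = 10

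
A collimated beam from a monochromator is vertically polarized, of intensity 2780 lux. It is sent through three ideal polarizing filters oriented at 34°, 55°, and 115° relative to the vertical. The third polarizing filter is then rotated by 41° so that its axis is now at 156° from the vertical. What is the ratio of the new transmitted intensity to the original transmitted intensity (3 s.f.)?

Before rotation:
By Malus's law, I₁ = I₀ cos²(34° − 0°) = I₀ cos²(34°) = 0.6873 I₀.
I₂ = I₁ cos²(55° − 34°) = 0.6873 I₀ · cos²(21°) = 0.599 I₀.
I₃ = I₂ cos²(115° − 55°) = 0.599 I₀ · cos²(60°) = 0.1498 I₀.
After rotation:
I₁ = I₀ cos²(34° − 0°) = I₀ cos²(34°) = 0.6873 I₀.
I₂ = I₁ cos²(55° − 34°) = 0.6873 I₀ · cos²(21°) = 0.599 I₀.
Angle between axes 2 and 3: 79°. I₃ = 0.599 I₀ · cos²(79°) = 0.02181 I₀.
Ratio = 0.02181 / 0.1498 = 0.1456.

I_new/I_old ≈ 0.146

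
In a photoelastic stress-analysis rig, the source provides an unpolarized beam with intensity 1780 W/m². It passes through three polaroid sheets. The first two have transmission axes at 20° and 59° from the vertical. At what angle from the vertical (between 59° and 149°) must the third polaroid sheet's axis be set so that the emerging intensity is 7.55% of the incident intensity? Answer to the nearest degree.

Unpolarized light through the first polarizer → I₁ = ½ I₀, now polarized at 20°.
I₂ = I₁ cos²(59° − 20°) = 0.5 I₀ · cos²(39°) = 0.302 I₀.
Need I₃/I₀ = 0.0755, so cos²(θ − 59°) = 0.0755 / 0.302 = 0.25.
θ − 59° = arccos(√0.25) = 60.0°, giving θ ≈ 59 + 60.0 = 119.0°.

θ ≈ 119°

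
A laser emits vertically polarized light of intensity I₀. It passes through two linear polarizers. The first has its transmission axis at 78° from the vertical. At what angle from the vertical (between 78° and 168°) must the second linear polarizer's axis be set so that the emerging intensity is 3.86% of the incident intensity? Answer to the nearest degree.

θ ≈ 97°

I₁ = I₀ cos²(78° − 0°) = I₀ cos²(78°) = 0.04323 I₀.
Need I₂/I₀ = 0.0386, so cos²(θ − 78°) = 0.0386 / 0.04323 = 0.893.
θ − 78° = arccos(√0.893) = 19.1°, giving θ ≈ 78 + 19.1 = 97.1°.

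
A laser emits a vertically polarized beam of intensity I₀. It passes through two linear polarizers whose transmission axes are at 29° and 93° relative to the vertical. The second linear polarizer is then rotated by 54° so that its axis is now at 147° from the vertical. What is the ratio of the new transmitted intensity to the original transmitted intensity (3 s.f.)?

Before rotation:
By Malus's law, I₁ = I₀ cos²(29° − 0°) = I₀ cos²(29°) = 0.765 I₀.
I₂ = I₁ cos²(93° − 29°) = 0.765 I₀ · cos²(64°) = 0.147 I₀.
After rotation:
I₁ = I₀ cos²(29° − 0°) = I₀ cos²(29°) = 0.765 I₀.
Angle between axes 1 and 2: 62°. I₂ = 0.765 I₀ · cos²(62°) = 0.1686 I₀.
Ratio = 0.1686 / 0.147 = 1.147.

I_new/I_old ≈ 1.15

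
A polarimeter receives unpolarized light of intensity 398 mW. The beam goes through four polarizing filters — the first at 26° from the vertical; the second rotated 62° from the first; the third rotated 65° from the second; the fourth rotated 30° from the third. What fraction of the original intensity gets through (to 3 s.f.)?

I/I₀ ≈ 0.0148

Unpolarized light through the first polarizer → I₁ = 398 mW/2 = 199 mW, polarized at 26°.
I₂ = I₁ · cos²(62°) = 199 · 0.2204 = 43.86 mW.
I₃ = I₂ · cos²(65°) = 43.86 · 0.1786 = 7.834 mW.
I₄ = I₃ · cos²(30°) = 7.834 · 0.75 = 5.875 mW.
Transmitted fraction = 0.01476.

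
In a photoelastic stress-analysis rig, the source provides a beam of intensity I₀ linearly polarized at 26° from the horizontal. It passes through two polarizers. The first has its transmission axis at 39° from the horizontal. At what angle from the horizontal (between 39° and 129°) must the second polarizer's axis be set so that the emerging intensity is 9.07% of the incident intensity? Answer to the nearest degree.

θ ≈ 111°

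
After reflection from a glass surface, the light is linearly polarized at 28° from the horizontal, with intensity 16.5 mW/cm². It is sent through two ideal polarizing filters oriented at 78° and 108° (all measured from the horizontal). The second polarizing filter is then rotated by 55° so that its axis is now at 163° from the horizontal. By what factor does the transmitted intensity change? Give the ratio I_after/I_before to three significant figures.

I_new/I_old ≈ 0.0101

Before rotation:
By Malus's law, I₁ = I₀ cos²(78° − 28°) = I₀ cos²(50°) = 0.4132 I₀.
I₂ = I₁ cos²(108° − 78°) = 0.4132 I₀ · cos²(30°) = 0.3099 I₀.
After rotation:
I₁ = I₀ cos²(78° − 28°) = I₀ cos²(50°) = 0.4132 I₀.
I₂ = I₁ cos²(163° − 78°) = 0.4132 I₀ · cos²(85°) = 0.003139 I₀.
Ratio = 0.003139 / 0.3099 = 0.01013.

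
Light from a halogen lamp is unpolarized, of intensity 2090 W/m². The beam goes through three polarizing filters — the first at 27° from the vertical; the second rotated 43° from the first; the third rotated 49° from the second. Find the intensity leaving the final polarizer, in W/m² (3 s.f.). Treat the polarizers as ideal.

Unpolarized light through the first polarizer → I₁ = 2090 W/m²/2 = 1045 W/m², polarized at 27°.
I₂ = I₁ · cos²(43°) = 1045 · 0.5349 = 558.9 W/m².
I₃ = I₂ · cos²(49°) = 558.9 · 0.4304 = 240.6 W/m².

I ≈ 241 W/m²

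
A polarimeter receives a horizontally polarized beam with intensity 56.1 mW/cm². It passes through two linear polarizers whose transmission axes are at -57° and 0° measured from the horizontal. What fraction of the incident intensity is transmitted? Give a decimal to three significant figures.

I/I₀ ≈ 0.0880

I₁ = 56.1 mW/cm² · cos²(57°) = 16.64 mW/cm².
I₂ = I₁ · cos²(57°) = 16.64 · 0.2966 = 4.936 mW/cm².
Transmitted fraction = 0.08799.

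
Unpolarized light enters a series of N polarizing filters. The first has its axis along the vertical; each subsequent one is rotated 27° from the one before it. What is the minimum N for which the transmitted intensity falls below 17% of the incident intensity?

First polarizer halves the unpolarized light: factor 1/2.
Each further stage multiplies by cos²(27°) = 0.7939.
After N polarizers: T = 0.5·0.7939^(N−1). Require T < 0.17 ⇒ N−1 > ln(0.17/0.5)/ln(0.7939) = 4.67, so N−1 ≥ 5 and N = 6.
Check: N=6 gives T = 0.1577 < 0.17; N=5 gives T = 0.1986.

N = 6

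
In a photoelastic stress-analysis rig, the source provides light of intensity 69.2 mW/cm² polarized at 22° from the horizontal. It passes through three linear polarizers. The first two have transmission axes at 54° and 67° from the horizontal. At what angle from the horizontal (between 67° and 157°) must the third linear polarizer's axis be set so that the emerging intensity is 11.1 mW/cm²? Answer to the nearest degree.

By Malus's law, I₁ = I₀ cos²(54° − 22°) = I₀ cos²(32°) = 0.7192 I₀.
I₂ = I₁ cos²(67° − 54°) = 0.7192 I₀ · cos²(13°) = 0.6828 I₀.
Target fraction: 11.1 / 69.2 mW/cm² = 0.1604 of I₀.
Need I₃/I₀ = 0.1604, so cos²(θ − 67°) = 0.1604 / 0.6828 = 0.2349.
θ − 67° = arccos(√0.2349) = 61.0°, giving θ ≈ 67 + 61.0 = 128.0°.

θ ≈ 128°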